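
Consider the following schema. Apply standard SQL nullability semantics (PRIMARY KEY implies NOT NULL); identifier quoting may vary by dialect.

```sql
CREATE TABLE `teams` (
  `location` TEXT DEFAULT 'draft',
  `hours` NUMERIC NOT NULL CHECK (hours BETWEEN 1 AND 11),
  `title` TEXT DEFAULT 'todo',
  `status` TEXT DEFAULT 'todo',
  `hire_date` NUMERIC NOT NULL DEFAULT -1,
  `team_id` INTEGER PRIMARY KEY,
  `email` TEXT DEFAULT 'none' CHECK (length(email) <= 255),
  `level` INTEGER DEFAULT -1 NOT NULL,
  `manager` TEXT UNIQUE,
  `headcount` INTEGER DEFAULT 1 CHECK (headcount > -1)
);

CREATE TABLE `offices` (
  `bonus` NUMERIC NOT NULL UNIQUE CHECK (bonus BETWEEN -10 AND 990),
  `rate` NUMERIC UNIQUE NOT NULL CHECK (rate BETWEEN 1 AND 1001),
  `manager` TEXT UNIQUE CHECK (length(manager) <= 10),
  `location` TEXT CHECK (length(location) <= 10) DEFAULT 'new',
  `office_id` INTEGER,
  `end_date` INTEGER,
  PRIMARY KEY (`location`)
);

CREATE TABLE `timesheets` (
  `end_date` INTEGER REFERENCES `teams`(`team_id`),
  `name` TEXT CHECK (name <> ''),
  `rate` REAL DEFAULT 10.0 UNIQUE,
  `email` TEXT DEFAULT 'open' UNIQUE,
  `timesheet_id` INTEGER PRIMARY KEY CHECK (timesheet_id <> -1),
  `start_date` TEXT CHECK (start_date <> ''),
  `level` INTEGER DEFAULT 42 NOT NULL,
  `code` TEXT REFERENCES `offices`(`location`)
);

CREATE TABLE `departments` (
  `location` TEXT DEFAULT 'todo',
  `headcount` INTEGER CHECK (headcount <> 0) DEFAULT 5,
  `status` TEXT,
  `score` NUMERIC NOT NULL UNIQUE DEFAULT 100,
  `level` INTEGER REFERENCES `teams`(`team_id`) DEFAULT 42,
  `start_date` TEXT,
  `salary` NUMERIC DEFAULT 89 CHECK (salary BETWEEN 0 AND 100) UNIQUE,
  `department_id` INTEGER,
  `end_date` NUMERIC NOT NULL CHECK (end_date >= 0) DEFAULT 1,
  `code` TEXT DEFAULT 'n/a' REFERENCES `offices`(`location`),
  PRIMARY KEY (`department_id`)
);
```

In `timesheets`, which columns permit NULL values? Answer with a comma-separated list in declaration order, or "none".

end_date, name, rate, email, start_date, code

- end_date: a foreign key column may be NULL unless separately constrained → nullable.
- name: CHECK does not forbid NULL (a CHECK constraint passes when its expression is NULL) → nullable.
- rate: UNIQUE does not imply NOT NULL → nullable.
- email: UNIQUE does not imply NOT NULL → nullable.
- timesheet_id: part of the PRIMARY KEY, which implies NOT NULL → not nullable.
- start_date: CHECK does not forbid NULL (a CHECK constraint passes when its expression is NULL) → nullable.
- level: declared NOT NULL → not nullable.
- code: a foreign key column may be NULL unless separately constrained → nullable.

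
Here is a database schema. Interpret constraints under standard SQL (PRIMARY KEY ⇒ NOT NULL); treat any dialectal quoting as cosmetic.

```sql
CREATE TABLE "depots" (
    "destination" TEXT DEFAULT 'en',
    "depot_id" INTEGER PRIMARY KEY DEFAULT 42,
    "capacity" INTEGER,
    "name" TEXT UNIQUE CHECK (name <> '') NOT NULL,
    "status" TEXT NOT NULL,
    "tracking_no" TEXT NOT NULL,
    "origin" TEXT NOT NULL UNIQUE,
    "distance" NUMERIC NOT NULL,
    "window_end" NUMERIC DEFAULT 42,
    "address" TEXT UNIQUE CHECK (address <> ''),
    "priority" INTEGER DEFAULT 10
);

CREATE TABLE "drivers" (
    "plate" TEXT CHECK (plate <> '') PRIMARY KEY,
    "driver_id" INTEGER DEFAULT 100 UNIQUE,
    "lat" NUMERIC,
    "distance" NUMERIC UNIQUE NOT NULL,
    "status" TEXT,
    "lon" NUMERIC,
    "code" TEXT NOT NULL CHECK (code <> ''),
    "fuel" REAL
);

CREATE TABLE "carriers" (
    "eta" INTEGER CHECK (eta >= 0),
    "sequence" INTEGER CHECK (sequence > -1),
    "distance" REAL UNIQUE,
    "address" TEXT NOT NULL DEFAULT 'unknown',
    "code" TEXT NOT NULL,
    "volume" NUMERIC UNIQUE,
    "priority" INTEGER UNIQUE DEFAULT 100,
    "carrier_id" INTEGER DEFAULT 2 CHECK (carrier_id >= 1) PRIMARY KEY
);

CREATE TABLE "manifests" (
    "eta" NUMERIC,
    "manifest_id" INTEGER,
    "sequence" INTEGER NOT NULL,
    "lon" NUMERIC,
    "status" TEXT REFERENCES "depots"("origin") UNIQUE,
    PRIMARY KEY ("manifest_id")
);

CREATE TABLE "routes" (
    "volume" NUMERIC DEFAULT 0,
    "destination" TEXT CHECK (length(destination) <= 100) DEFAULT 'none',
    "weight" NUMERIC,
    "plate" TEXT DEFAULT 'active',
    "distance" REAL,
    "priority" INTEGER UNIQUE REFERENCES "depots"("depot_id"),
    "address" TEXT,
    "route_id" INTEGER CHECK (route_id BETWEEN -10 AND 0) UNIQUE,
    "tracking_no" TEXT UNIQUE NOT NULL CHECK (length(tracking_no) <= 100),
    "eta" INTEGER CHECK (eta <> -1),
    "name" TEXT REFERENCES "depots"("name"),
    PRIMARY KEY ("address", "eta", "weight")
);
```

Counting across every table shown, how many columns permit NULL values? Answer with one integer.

depots: 5 nullable (destination, capacity, window_end, address, priority — PK (depot_id) and explicit NOT NULL columns excluded).
drivers: 5 nullable (driver_id, lat, status, lon, fuel — PK (plate) and explicit NOT NULL columns excluded).
carriers: 5 nullable (eta, sequence, distance, volume, priority — PK (carrier_id) and explicit NOT NULL columns excluded).
manifests: 3 nullable (eta, lon, status — PK (manifest_id) and explicit NOT NULL columns excluded).
routes: 7 nullable (volume, destination, plate, distance, priority, route_id, name — PK (address, eta, weight) and explicit NOT NULL columns excluded).
Total: 5 + 5 + 5 + 3 + 7 = 25.

25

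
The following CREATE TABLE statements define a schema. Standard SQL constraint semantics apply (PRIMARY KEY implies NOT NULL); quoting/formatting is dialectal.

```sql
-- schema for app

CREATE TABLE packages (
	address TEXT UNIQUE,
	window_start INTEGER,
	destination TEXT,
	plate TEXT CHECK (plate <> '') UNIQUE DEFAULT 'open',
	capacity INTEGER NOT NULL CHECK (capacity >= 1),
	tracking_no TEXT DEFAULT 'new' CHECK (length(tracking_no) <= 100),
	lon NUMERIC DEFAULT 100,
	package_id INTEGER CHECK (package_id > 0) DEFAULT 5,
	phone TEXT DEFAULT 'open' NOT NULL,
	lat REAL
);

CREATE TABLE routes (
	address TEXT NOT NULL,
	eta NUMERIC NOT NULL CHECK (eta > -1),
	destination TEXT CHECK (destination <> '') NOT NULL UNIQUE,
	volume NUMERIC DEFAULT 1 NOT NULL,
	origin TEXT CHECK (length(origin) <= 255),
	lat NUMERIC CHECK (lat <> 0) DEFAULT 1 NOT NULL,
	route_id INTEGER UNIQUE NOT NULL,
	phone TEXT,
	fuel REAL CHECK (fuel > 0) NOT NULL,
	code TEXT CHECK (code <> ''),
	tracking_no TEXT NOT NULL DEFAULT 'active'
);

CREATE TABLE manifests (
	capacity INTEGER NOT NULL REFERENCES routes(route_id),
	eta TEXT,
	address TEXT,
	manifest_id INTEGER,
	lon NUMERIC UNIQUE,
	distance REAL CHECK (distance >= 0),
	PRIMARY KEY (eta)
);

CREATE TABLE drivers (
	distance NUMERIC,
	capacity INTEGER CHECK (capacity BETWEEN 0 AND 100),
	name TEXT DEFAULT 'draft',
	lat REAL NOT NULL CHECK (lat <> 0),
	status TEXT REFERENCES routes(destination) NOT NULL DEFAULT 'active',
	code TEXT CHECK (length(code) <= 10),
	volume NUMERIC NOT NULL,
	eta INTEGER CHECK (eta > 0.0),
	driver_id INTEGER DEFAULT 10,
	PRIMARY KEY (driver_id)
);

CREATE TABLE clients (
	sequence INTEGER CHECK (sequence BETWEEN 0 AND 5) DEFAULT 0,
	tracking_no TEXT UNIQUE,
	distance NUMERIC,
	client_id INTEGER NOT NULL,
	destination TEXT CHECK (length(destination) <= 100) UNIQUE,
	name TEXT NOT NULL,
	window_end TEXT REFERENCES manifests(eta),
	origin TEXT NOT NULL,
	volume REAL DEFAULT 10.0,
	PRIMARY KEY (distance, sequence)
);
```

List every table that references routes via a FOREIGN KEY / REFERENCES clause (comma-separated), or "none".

- manifests.capacity references routes(route_id).
- drivers.status references routes(destination).

manifests, drivers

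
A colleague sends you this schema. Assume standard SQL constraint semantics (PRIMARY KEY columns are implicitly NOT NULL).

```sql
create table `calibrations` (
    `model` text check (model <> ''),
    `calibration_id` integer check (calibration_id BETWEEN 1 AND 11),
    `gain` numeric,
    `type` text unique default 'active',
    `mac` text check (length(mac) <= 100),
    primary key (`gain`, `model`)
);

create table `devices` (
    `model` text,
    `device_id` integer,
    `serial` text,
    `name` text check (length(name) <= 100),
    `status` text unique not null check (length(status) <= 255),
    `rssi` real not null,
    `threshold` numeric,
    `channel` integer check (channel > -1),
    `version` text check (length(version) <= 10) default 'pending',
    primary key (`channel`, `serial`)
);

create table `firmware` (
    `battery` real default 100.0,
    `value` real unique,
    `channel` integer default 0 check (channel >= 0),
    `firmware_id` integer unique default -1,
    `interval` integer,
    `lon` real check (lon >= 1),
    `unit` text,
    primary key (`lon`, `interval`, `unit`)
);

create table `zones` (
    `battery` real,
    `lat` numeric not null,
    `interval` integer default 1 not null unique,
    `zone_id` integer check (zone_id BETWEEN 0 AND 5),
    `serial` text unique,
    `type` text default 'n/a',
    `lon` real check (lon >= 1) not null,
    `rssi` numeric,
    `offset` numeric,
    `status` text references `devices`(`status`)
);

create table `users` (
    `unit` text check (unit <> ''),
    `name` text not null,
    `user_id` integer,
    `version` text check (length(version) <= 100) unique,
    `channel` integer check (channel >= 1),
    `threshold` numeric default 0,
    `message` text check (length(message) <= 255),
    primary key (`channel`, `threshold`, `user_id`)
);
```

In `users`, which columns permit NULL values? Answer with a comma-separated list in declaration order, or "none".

- unit: CHECK does not forbid NULL (a CHECK constraint passes when its expression is NULL) → nullable.
- name: declared NOT NULL → not nullable.
- user_id: part of the PRIMARY KEY, which implies NOT NULL → not nullable.
- version: CHECK does not forbid NULL (a CHECK constraint passes when its expression is NULL) → nullable.
- channel: part of the PRIMARY KEY, which implies NOT NULL → not nullable.
- threshold: part of the PRIMARY KEY, which implies NOT NULL → not nullable.
- message: CHECK does not forbid NULL (a CHECK constraint passes when its expression is NULL) → nullable.

unit, version, message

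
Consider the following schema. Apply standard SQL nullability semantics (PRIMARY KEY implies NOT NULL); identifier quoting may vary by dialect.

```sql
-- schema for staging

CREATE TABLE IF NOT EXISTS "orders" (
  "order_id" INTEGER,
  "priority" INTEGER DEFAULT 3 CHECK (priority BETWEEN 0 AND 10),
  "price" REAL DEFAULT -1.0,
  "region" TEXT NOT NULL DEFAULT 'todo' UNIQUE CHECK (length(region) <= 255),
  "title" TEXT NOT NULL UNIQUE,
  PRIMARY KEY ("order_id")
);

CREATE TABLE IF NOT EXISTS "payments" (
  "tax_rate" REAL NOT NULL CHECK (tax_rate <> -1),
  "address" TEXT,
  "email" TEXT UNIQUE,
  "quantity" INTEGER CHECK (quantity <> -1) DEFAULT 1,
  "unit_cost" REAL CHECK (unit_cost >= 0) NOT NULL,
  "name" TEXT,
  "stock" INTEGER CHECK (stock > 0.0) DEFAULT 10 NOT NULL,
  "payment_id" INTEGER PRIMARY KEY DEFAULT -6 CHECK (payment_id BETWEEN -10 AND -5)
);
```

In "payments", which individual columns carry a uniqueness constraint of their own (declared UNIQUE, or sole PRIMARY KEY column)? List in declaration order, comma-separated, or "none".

email, payment_id

- tax_rate: no UNIQUE or single-column PK constraint.
- address: no UNIQUE or single-column PK constraint.
- email: declared UNIQUE → unique.
- quantity: no UNIQUE or single-column PK constraint.
- unit_cost: no UNIQUE or single-column PK constraint.
- name: no UNIQUE or single-column PK constraint.
- stock: no UNIQUE or single-column PK constraint.
- payment_id: single-column PRIMARY KEY → unique.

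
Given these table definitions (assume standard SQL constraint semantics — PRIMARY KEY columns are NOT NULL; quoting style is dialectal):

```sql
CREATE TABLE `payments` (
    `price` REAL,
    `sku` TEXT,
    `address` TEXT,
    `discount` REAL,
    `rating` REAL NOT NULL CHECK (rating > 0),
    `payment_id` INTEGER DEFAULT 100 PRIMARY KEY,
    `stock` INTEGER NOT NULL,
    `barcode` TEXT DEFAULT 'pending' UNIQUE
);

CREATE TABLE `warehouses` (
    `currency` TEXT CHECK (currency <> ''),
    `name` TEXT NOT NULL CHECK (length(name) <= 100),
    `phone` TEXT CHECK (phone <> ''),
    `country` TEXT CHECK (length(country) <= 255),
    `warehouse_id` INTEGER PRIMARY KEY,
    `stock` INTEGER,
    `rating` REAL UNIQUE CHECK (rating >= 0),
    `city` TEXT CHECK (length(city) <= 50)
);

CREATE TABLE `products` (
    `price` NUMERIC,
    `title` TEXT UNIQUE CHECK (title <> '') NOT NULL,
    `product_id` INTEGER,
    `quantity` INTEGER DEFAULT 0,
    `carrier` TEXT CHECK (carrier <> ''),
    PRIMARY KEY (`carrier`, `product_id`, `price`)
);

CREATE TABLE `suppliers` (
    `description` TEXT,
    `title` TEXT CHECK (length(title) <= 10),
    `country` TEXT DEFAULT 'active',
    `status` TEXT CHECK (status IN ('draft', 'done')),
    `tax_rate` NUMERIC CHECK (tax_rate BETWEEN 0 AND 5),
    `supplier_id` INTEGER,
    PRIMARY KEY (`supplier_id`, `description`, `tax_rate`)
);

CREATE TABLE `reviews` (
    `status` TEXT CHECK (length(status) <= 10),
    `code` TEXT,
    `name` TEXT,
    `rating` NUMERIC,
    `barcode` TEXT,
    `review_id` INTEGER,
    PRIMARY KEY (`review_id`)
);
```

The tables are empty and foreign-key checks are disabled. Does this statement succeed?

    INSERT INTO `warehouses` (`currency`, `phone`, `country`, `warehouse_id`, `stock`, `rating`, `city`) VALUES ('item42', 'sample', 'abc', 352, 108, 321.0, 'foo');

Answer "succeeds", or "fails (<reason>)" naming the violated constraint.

name is omitted from the column list and has no DEFAULT, so it would receive NULL.
But name is declared NOT NULL.

fails (NOT NULL on name)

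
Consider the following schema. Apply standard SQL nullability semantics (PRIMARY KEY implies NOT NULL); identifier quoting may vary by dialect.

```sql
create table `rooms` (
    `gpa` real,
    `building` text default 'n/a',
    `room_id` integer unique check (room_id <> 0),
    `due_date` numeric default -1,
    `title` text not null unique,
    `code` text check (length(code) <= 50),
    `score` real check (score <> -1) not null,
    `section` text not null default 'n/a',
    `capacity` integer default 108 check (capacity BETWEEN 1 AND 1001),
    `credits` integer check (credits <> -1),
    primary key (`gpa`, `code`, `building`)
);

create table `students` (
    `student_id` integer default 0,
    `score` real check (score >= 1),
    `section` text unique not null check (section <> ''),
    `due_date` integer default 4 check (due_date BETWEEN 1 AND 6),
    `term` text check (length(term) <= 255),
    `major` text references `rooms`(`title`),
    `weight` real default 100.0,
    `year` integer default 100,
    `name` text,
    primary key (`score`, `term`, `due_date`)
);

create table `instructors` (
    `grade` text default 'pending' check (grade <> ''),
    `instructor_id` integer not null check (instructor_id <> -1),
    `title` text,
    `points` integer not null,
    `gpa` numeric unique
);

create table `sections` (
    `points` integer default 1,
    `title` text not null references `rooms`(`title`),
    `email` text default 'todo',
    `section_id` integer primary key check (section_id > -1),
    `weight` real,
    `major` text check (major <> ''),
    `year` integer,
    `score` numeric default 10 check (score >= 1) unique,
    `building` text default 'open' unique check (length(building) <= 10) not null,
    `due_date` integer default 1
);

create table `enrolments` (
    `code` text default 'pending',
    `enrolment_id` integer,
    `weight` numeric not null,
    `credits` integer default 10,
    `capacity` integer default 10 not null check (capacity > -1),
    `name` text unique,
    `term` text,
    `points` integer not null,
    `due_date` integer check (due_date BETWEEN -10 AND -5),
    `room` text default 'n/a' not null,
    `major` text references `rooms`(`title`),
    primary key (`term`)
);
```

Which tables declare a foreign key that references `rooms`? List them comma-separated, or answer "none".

- students.major references rooms(title).
- sections.title references rooms(title).
- enrolments.major references rooms(title).

students, sections, enrolments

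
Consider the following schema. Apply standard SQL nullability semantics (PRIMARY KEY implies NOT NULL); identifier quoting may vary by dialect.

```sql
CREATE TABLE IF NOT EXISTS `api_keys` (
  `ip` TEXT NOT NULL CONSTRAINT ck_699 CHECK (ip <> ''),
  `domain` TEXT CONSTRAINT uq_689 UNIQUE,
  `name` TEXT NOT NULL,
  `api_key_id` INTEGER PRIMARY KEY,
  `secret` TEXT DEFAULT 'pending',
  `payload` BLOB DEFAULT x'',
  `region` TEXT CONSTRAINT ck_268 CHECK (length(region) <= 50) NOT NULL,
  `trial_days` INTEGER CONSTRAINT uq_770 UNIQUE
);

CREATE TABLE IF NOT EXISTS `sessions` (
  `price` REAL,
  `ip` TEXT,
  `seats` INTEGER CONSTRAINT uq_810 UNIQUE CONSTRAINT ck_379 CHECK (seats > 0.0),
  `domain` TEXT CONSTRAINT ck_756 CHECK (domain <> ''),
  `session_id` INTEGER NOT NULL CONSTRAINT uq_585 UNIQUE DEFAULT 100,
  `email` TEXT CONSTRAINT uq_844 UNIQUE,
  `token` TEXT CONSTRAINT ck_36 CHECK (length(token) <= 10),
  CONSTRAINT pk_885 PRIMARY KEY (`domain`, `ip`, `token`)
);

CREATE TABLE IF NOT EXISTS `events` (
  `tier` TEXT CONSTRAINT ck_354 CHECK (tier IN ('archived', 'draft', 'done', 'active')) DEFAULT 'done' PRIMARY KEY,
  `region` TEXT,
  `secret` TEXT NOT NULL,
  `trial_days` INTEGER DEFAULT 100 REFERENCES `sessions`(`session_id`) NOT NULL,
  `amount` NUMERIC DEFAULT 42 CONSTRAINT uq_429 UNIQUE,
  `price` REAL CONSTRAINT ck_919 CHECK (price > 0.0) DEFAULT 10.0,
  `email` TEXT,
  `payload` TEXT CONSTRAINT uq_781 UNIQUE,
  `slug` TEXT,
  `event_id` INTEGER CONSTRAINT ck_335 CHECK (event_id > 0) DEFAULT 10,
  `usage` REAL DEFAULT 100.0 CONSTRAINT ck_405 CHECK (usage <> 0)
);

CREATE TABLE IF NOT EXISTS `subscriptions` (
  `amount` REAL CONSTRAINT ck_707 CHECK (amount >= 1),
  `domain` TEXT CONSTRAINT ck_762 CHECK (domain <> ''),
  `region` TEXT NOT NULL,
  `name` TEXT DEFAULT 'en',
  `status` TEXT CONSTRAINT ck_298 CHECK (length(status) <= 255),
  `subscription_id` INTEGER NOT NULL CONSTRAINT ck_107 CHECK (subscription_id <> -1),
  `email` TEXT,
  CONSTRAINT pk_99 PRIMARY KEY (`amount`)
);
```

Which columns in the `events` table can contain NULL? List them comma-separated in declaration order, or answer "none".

- tier: part of the PRIMARY KEY, which implies NOT NULL → not nullable.
- region: no NOT NULL constraint applies → nullable.
- secret: declared NOT NULL → not nullable.
- trial_days: declared NOT NULL → not nullable.
- amount: UNIQUE does not imply NOT NULL → nullable.
- price: CHECK does not forbid NULL (a CHECK constraint passes when its expression is NULL) → nullable.
- email: no NOT NULL constraint applies → nullable.
- payload: UNIQUE does not imply NOT NULL → nullable.
- slug: no NOT NULL constraint applies → nullable.
- event_id: CHECK does not forbid NULL (a CHECK constraint passes when its expression is NULL) → nullable.
- usage: CHECK does not forbid NULL (a CHECK constraint passes when its expression is NULL) → nullable.

region, amount, price, email, payload, slug, event_id, usage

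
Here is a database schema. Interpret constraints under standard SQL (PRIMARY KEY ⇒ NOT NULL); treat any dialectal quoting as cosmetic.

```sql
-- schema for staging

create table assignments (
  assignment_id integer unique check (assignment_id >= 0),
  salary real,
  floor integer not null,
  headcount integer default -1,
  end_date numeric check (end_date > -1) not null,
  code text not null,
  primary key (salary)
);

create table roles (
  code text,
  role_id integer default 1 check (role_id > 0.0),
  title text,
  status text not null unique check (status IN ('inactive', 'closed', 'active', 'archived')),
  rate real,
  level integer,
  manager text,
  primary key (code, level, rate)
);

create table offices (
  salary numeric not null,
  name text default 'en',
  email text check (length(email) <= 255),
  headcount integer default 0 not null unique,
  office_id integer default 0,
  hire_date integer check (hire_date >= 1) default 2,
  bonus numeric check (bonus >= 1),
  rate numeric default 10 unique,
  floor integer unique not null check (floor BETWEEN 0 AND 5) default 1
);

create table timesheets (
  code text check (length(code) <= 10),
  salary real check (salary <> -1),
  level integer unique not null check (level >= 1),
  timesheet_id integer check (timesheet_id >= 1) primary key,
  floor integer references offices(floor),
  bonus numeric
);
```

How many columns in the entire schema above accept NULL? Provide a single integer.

15

assignments: 2 nullable (assignment_id, headcount — PK (salary) and explicit NOT NULL columns excluded).
roles: 3 nullable (role_id, title, manager — PK (code, level, rate) and explicit NOT NULL columns excluded).
offices: 6 nullable (name, email, office_id, hire_date, bonus, rate — PK none and explicit NOT NULL columns excluded).
timesheets: 4 nullable (code, salary, floor, bonus — PK (timesheet_id) and explicit NOT NULL columns excluded).
Total: 2 + 3 + 6 + 4 = 15.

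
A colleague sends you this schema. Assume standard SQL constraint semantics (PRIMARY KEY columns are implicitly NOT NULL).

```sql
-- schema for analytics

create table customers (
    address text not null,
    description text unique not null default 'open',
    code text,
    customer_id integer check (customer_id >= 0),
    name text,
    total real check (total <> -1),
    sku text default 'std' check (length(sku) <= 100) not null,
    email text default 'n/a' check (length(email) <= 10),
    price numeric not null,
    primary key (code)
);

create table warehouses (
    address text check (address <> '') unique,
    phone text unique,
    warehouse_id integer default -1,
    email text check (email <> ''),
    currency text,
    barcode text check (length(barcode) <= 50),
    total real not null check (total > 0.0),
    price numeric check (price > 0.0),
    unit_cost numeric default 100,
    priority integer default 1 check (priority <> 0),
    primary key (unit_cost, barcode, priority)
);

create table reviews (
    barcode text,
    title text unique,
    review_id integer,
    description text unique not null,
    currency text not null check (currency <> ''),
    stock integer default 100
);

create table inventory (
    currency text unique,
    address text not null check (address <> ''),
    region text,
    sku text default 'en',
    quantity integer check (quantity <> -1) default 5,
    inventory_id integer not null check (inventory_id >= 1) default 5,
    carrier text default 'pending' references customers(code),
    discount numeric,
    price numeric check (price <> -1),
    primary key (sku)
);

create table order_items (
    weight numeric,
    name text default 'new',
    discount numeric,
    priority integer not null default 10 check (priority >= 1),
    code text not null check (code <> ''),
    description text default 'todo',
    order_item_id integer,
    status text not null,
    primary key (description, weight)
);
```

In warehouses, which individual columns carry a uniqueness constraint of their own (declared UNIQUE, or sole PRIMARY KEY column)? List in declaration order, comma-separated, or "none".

- address: declared UNIQUE → unique.
- phone: declared UNIQUE → unique.
- warehouse_id: no UNIQUE or single-column PK constraint.
- email: no UNIQUE or single-column PK constraint.
- currency: no UNIQUE or single-column PK constraint.
- barcode: part of a composite PRIMARY KEY — only the tuple is unique, not this column on its own.
- total: no UNIQUE or single-column PK constraint.
- price: no UNIQUE or single-column PK constraint.
- unit_cost: part of a composite PRIMARY KEY — only the tuple is unique, not this column on its own.
- priority: part of a composite PRIMARY KEY — only the tuple is unique, not this column on its own.

address, phone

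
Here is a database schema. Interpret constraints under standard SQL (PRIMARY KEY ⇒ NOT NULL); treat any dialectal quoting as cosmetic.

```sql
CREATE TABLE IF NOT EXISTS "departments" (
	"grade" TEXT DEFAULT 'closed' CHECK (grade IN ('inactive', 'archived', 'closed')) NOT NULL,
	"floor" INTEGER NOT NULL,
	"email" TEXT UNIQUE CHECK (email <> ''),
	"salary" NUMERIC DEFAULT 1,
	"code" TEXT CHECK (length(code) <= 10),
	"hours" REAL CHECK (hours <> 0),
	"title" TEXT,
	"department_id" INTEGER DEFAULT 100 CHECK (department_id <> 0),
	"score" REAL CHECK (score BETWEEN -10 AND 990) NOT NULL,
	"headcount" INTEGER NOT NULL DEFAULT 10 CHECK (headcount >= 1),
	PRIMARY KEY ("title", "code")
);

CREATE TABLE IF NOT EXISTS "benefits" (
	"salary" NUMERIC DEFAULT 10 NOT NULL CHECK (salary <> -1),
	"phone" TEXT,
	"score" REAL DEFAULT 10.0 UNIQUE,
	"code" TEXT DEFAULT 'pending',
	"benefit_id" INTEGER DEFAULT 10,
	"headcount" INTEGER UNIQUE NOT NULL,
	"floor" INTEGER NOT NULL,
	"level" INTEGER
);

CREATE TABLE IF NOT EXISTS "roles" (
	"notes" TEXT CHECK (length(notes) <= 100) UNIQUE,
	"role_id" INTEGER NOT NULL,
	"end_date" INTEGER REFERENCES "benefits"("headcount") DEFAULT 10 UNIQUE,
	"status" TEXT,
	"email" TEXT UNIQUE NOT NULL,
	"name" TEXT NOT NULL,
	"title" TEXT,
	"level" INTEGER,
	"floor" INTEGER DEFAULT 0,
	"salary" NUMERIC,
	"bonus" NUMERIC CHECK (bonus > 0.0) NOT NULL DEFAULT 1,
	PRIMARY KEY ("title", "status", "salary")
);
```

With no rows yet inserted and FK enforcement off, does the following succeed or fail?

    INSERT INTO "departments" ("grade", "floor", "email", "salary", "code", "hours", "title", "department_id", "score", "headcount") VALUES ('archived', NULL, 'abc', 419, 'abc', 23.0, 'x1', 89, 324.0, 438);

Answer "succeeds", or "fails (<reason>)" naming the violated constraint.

fails (NOT NULL on floor)

floor is explicitly set to NULL, but floor is declared NOT NULL.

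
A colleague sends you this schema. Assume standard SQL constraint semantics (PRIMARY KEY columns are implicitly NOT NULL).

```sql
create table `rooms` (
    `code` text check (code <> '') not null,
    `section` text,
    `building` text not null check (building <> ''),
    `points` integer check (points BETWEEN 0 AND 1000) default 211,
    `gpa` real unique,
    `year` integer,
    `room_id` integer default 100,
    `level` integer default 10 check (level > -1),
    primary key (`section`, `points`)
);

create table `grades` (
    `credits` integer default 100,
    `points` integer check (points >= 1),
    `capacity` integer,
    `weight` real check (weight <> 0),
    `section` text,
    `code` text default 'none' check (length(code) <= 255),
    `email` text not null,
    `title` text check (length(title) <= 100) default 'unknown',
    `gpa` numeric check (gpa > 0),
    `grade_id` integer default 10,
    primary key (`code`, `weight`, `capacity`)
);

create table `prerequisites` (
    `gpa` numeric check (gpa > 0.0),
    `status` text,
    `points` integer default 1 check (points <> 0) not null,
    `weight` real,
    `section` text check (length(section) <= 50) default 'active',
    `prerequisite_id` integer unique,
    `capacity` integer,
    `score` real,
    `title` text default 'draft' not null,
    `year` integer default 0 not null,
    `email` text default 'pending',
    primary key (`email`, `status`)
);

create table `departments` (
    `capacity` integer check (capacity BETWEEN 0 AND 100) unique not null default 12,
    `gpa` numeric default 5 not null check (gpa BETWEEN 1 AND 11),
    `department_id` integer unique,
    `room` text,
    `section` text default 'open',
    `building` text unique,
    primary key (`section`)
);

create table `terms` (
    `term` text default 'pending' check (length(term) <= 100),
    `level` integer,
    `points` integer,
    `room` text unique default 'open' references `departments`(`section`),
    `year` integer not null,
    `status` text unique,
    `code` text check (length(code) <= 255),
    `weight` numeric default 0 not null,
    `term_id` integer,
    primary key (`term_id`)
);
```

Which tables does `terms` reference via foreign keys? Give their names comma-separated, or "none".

departments

- room REFERENCES departments(section).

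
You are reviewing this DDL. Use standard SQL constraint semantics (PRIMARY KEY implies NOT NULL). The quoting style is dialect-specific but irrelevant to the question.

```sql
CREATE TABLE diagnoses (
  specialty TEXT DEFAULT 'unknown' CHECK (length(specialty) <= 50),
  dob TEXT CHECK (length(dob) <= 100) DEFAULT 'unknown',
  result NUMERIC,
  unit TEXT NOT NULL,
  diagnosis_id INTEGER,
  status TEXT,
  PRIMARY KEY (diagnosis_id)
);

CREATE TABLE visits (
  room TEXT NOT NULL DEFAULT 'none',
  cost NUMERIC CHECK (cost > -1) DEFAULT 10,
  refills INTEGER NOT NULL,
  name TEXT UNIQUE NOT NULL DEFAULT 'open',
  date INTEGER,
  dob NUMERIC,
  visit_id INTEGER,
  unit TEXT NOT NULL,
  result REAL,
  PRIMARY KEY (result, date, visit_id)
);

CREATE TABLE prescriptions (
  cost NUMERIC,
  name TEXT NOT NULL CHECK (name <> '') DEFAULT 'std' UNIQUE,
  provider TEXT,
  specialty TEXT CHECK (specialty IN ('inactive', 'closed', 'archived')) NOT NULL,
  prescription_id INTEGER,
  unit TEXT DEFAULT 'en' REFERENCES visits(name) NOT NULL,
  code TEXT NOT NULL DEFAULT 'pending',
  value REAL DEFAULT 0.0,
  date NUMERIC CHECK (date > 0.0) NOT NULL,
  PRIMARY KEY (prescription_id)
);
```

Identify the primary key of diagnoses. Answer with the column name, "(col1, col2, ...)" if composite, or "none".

diagnosis_id

diagnosis_id is declared PRIMARY KEY as a table-level PRIMARY KEY clause.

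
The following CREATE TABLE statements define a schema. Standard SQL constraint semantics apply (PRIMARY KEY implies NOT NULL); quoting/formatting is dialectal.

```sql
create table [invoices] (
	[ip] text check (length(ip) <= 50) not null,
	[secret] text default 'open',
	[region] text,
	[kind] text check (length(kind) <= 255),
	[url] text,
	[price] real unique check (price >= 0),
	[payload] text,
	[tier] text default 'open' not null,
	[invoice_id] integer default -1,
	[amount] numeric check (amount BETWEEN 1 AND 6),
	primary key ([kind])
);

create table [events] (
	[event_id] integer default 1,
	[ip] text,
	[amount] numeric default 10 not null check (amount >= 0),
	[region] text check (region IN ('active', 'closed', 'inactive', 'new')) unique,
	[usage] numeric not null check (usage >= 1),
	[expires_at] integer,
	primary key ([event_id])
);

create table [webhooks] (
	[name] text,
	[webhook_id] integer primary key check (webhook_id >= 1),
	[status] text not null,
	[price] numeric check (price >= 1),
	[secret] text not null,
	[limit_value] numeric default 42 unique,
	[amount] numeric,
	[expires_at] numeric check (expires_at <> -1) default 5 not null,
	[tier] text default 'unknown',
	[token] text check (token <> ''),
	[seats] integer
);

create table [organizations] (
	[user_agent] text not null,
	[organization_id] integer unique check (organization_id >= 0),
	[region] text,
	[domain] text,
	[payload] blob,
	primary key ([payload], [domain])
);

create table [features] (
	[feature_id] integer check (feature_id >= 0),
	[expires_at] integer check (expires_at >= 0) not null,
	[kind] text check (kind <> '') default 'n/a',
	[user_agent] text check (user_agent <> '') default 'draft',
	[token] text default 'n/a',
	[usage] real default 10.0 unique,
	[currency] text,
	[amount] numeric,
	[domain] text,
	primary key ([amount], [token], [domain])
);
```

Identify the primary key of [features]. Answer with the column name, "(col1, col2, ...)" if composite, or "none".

(amount, token, domain)

A table-level PRIMARY KEY clause names 3 columns: amount, token, domain.
This is a composite key — the combination is unique, not each column individually.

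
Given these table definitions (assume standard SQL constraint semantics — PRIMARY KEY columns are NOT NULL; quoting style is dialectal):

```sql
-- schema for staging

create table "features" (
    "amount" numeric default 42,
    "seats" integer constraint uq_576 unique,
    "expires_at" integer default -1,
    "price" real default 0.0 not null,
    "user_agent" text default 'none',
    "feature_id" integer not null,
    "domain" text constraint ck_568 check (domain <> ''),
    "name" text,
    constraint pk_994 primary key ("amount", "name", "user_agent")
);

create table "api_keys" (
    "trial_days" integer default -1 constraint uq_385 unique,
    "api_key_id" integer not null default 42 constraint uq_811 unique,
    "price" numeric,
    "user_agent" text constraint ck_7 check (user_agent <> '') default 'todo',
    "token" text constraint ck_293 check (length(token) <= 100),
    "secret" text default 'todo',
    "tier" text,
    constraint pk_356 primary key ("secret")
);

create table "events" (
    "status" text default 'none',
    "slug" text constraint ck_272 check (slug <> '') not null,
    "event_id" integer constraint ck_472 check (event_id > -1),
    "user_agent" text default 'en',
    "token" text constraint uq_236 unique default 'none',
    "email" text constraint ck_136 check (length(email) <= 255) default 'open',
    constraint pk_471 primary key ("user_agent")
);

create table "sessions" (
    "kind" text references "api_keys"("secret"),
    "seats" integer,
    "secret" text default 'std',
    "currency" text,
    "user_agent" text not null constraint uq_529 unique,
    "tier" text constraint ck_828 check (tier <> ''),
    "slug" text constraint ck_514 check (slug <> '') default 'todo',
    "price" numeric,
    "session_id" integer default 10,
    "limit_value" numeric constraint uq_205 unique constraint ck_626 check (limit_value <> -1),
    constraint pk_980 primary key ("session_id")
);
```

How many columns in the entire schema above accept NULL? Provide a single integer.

features: 3 nullable (seats, expires_at, domain — PK (amount, name, user_agent) and explicit NOT NULL columns excluded).
api_keys: 5 nullable (trial_days, price, user_agent, token, tier — PK (secret) and explicit NOT NULL columns excluded).
events: 4 nullable (status, event_id, token, email — PK (user_agent) and explicit NOT NULL columns excluded).
sessions: 8 nullable (kind, seats, secret, currency, tier, slug, price, limit_value — PK (session_id) and explicit NOT NULL columns excluded).
Total: 3 + 5 + 4 + 8 = 20.

20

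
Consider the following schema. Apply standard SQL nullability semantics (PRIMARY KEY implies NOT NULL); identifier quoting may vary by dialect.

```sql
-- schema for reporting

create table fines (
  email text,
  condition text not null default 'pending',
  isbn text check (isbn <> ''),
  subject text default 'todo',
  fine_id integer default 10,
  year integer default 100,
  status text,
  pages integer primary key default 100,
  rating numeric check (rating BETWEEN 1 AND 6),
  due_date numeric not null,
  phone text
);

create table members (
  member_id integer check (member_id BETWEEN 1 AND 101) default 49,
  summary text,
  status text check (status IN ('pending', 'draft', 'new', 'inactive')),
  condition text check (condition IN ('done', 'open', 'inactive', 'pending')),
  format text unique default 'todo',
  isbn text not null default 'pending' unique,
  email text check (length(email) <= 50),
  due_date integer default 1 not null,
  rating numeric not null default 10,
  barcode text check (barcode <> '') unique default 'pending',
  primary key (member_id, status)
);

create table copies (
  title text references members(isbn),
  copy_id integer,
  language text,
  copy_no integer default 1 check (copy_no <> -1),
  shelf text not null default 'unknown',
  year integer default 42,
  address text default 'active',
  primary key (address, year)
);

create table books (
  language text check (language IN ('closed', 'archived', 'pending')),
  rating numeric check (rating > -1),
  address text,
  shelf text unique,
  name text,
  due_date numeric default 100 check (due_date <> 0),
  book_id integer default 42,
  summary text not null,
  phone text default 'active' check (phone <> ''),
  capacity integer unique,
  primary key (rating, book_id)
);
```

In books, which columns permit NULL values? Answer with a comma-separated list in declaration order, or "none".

- language: CHECK does not forbid NULL (a CHECK constraint passes when its expression is NULL) → nullable.
- rating: part of the PRIMARY KEY, which implies NOT NULL → not nullable.
- address: no NOT NULL constraint applies → nullable.
- shelf: UNIQUE does not imply NOT NULL → nullable.
- name: no NOT NULL constraint applies → nullable.
- due_date: CHECK does not forbid NULL (a CHECK constraint passes when its expression is NULL) → nullable.
- book_id: part of the PRIMARY KEY, which implies NOT NULL → not nullable.
- summary: declared NOT NULL → not nullable.
- phone: CHECK does not forbid NULL (a CHECK constraint passes when its expression is NULL) → nullable.
- capacity: UNIQUE does not imply NOT NULL → nullable.

language, address, shelf, name, due_date, phone, capacity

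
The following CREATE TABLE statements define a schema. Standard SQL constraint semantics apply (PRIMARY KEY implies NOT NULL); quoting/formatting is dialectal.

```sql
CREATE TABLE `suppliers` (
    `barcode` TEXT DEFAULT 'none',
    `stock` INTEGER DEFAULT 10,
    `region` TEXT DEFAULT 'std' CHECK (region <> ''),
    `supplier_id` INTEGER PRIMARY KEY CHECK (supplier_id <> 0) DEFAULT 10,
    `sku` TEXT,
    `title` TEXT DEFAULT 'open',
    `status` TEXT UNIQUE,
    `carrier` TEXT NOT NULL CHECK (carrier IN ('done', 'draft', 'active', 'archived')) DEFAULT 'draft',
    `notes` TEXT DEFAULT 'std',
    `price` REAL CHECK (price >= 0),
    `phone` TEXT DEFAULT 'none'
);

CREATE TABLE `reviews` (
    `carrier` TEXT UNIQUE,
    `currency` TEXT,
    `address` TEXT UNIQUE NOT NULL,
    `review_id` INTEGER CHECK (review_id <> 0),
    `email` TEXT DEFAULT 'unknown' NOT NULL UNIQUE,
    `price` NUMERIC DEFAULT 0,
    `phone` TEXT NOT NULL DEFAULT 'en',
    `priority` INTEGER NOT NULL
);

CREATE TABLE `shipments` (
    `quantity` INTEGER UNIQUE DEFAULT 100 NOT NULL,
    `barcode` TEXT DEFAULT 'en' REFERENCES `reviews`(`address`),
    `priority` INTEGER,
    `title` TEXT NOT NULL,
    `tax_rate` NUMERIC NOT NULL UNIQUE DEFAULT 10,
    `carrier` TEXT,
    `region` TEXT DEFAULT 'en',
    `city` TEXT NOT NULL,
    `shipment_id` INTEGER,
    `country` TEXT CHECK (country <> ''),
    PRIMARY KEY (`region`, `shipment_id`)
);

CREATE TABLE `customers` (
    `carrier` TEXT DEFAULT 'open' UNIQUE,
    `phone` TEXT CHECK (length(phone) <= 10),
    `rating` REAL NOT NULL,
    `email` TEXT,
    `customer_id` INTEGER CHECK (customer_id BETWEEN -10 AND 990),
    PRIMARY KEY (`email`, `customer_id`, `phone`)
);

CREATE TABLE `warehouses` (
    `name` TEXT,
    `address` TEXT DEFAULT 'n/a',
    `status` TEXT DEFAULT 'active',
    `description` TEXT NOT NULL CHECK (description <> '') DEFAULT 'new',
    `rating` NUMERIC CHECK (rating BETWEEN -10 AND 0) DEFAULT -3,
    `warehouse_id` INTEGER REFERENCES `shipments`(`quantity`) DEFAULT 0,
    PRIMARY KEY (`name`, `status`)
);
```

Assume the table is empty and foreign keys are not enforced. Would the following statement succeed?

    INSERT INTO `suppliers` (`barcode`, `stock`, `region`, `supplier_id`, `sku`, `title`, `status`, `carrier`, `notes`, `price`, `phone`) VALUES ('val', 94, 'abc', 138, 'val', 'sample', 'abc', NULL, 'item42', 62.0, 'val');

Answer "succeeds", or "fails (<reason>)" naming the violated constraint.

fails (NOT NULL on carrier)

carrier is explicitly set to NULL, but carrier is declared NOT NULL.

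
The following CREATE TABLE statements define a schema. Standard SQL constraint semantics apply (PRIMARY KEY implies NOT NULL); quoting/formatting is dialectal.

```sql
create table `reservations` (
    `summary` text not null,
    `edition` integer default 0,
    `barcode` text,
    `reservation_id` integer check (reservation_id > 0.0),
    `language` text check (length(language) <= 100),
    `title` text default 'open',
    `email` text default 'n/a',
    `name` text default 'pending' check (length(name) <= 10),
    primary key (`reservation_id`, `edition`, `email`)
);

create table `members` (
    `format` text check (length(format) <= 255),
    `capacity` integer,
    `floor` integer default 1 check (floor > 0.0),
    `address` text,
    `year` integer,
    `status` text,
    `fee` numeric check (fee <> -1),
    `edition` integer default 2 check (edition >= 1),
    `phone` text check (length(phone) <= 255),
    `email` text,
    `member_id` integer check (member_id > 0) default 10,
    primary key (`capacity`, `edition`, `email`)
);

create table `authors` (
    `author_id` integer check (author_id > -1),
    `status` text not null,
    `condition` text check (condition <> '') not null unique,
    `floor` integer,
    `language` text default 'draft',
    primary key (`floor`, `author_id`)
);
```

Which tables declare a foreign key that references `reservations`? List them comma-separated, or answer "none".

No REFERENCES clause anywhere in the schema names reservations.

none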